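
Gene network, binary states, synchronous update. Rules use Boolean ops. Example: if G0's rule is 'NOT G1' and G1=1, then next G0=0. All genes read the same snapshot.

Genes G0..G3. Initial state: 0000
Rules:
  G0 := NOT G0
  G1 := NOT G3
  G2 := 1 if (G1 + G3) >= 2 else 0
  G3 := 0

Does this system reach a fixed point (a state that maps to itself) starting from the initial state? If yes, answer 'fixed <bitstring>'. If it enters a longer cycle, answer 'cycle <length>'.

Answer: cycle 2

Derivation:
Step 0: 0000
Step 1: G0=NOT G0=NOT 0=1 G1=NOT G3=NOT 0=1 G2=(0+0>=2)=0 G3=0(const) -> 1100
Step 2: G0=NOT G0=NOT 1=0 G1=NOT G3=NOT 0=1 G2=(1+0>=2)=0 G3=0(const) -> 0100
Step 3: G0=NOT G0=NOT 0=1 G1=NOT G3=NOT 0=1 G2=(1+0>=2)=0 G3=0(const) -> 1100
Cycle of length 2 starting at step 1 -> no fixed point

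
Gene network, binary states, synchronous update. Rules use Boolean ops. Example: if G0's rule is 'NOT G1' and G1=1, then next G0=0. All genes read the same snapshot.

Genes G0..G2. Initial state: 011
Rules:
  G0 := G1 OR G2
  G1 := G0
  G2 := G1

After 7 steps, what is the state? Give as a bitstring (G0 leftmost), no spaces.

Step 1: G0=G1|G2=1|1=1 G1=G0=0 G2=G1=1 -> 101
Step 2: G0=G1|G2=0|1=1 G1=G0=1 G2=G1=0 -> 110
Step 3: G0=G1|G2=1|0=1 G1=G0=1 G2=G1=1 -> 111
Step 4: G0=G1|G2=1|1=1 G1=G0=1 G2=G1=1 -> 111
Step 5: G0=G1|G2=1|1=1 G1=G0=1 G2=G1=1 -> 111
Step 6: G0=G1|G2=1|1=1 G1=G0=1 G2=G1=1 -> 111
Step 7: G0=G1|G2=1|1=1 G1=G0=1 G2=G1=1 -> 111

111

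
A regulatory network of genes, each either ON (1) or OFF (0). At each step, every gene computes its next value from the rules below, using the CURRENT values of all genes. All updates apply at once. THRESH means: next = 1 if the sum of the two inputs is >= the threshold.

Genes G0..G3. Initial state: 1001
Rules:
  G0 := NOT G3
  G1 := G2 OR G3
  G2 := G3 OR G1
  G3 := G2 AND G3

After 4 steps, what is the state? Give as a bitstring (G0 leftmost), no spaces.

Step 1: G0=NOT G3=NOT 1=0 G1=G2|G3=0|1=1 G2=G3|G1=1|0=1 G3=G2&G3=0&1=0 -> 0110
Step 2: G0=NOT G3=NOT 0=1 G1=G2|G3=1|0=1 G2=G3|G1=0|1=1 G3=G2&G3=1&0=0 -> 1110
Step 3: G0=NOT G3=NOT 0=1 G1=G2|G3=1|0=1 G2=G3|G1=0|1=1 G3=G2&G3=1&0=0 -> 1110
Step 4: G0=NOT G3=NOT 0=1 G1=G2|G3=1|0=1 G2=G3|G1=0|1=1 G3=G2&G3=1&0=0 -> 1110

1110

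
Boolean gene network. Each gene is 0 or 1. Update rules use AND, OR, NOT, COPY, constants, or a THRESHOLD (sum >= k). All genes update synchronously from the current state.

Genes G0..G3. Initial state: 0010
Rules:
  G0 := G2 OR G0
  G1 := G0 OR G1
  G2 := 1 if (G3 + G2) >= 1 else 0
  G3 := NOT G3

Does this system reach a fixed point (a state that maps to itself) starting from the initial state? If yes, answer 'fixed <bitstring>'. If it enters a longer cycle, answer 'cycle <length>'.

Answer: cycle 2

Derivation:
Step 0: 0010
Step 1: G0=G2|G0=1|0=1 G1=G0|G1=0|0=0 G2=(0+1>=1)=1 G3=NOT G3=NOT 0=1 -> 1011
Step 2: G0=G2|G0=1|1=1 G1=G0|G1=1|0=1 G2=(1+1>=1)=1 G3=NOT G3=NOT 1=0 -> 1110
Step 3: G0=G2|G0=1|1=1 G1=G0|G1=1|1=1 G2=(0+1>=1)=1 G3=NOT G3=NOT 0=1 -> 1111
Step 4: G0=G2|G0=1|1=1 G1=G0|G1=1|1=1 G2=(1+1>=1)=1 G3=NOT G3=NOT 1=0 -> 1110
Cycle of length 2 starting at step 2 -> no fixed point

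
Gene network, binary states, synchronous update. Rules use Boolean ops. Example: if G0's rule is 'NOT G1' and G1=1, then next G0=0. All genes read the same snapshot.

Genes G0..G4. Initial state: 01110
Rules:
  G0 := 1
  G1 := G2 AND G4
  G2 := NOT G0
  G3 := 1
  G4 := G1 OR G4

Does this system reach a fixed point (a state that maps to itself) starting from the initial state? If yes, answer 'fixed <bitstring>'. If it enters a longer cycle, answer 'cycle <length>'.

Step 0: 01110
Step 1: G0=1(const) G1=G2&G4=1&0=0 G2=NOT G0=NOT 0=1 G3=1(const) G4=G1|G4=1|0=1 -> 10111
Step 2: G0=1(const) G1=G2&G4=1&1=1 G2=NOT G0=NOT 1=0 G3=1(const) G4=G1|G4=0|1=1 -> 11011
Step 3: G0=1(const) G1=G2&G4=0&1=0 G2=NOT G0=NOT 1=0 G3=1(const) G4=G1|G4=1|1=1 -> 10011
Step 4: G0=1(const) G1=G2&G4=0&1=0 G2=NOT G0=NOT 1=0 G3=1(const) G4=G1|G4=0|1=1 -> 10011
Fixed point reached at step 3: 10011

Answer: fixed 10011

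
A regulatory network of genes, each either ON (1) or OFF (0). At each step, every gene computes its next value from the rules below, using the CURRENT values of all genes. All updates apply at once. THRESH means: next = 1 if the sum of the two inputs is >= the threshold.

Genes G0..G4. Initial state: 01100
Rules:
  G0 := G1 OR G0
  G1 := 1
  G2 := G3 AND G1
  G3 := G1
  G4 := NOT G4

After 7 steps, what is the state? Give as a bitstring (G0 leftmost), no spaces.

Step 1: G0=G1|G0=1|0=1 G1=1(const) G2=G3&G1=0&1=0 G3=G1=1 G4=NOT G4=NOT 0=1 -> 11011
Step 2: G0=G1|G0=1|1=1 G1=1(const) G2=G3&G1=1&1=1 G3=G1=1 G4=NOT G4=NOT 1=0 -> 11110
Step 3: G0=G1|G0=1|1=1 G1=1(const) G2=G3&G1=1&1=1 G3=G1=1 G4=NOT G4=NOT 0=1 -> 11111
Step 4: G0=G1|G0=1|1=1 G1=1(const) G2=G3&G1=1&1=1 G3=G1=1 G4=NOT G4=NOT 1=0 -> 11110
Step 5: G0=G1|G0=1|1=1 G1=1(const) G2=G3&G1=1&1=1 G3=G1=1 G4=NOT G4=NOT 0=1 -> 11111
Step 6: G0=G1|G0=1|1=1 G1=1(const) G2=G3&G1=1&1=1 G3=G1=1 G4=NOT G4=NOT 1=0 -> 11110
Step 7: G0=G1|G0=1|1=1 G1=1(const) G2=G3&G1=1&1=1 G3=G1=1 G4=NOT G4=NOT 0=1 -> 11111

11111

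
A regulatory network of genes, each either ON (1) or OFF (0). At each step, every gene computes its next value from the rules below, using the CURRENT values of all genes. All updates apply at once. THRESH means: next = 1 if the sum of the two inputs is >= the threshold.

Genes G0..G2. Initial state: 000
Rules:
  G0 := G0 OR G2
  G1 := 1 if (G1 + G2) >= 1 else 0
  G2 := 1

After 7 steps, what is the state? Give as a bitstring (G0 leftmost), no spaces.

Step 1: G0=G0|G2=0|0=0 G1=(0+0>=1)=0 G2=1(const) -> 001
Step 2: G0=G0|G2=0|1=1 G1=(0+1>=1)=1 G2=1(const) -> 111
Step 3: G0=G0|G2=1|1=1 G1=(1+1>=1)=1 G2=1(const) -> 111
Step 4: G0=G0|G2=1|1=1 G1=(1+1>=1)=1 G2=1(const) -> 111
Step 5: G0=G0|G2=1|1=1 G1=(1+1>=1)=1 G2=1(const) -> 111
Step 6: G0=G0|G2=1|1=1 G1=(1+1>=1)=1 G2=1(const) -> 111
Step 7: G0=G0|G2=1|1=1 G1=(1+1>=1)=1 G2=1(const) -> 111

111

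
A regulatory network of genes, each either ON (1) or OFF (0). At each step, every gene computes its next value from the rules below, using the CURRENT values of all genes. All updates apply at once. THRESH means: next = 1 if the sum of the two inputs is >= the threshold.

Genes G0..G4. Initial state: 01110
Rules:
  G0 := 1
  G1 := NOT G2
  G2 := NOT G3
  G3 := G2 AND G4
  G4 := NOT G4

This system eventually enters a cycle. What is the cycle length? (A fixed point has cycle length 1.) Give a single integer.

Step 0: 01110
Step 1: G0=1(const) G1=NOT G2=NOT 1=0 G2=NOT G3=NOT 1=0 G3=G2&G4=1&0=0 G4=NOT G4=NOT 0=1 -> 10001
Step 2: G0=1(const) G1=NOT G2=NOT 0=1 G2=NOT G3=NOT 0=1 G3=G2&G4=0&1=0 G4=NOT G4=NOT 1=0 -> 11100
Step 3: G0=1(const) G1=NOT G2=NOT 1=0 G2=NOT G3=NOT 0=1 G3=G2&G4=1&0=0 G4=NOT G4=NOT 0=1 -> 10101
Step 4: G0=1(const) G1=NOT G2=NOT 1=0 G2=NOT G3=NOT 0=1 G3=G2&G4=1&1=1 G4=NOT G4=NOT 1=0 -> 10110
Step 5: G0=1(const) G1=NOT G2=NOT 1=0 G2=NOT G3=NOT 1=0 G3=G2&G4=1&0=0 G4=NOT G4=NOT 0=1 -> 10001
State from step 5 equals state from step 1 -> cycle length 4

Answer: 4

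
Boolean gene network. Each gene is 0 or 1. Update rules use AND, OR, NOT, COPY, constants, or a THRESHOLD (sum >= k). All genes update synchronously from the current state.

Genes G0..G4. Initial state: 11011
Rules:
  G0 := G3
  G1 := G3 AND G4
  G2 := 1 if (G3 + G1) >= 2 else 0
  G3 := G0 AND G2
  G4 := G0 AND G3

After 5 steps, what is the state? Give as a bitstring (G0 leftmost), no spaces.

Step 1: G0=G3=1 G1=G3&G4=1&1=1 G2=(1+1>=2)=1 G3=G0&G2=1&0=0 G4=G0&G3=1&1=1 -> 11101
Step 2: G0=G3=0 G1=G3&G4=0&1=0 G2=(0+1>=2)=0 G3=G0&G2=1&1=1 G4=G0&G3=1&0=0 -> 00010
Step 3: G0=G3=1 G1=G3&G4=1&0=0 G2=(1+0>=2)=0 G3=G0&G2=0&0=0 G4=G0&G3=0&1=0 -> 10000
Step 4: G0=G3=0 G1=G3&G4=0&0=0 G2=(0+0>=2)=0 G3=G0&G2=1&0=0 G4=G0&G3=1&0=0 -> 00000
Step 5: G0=G3=0 G1=G3&G4=0&0=0 G2=(0+0>=2)=0 G3=G0&G2=0&0=0 G4=G0&G3=0&0=0 -> 00000

00000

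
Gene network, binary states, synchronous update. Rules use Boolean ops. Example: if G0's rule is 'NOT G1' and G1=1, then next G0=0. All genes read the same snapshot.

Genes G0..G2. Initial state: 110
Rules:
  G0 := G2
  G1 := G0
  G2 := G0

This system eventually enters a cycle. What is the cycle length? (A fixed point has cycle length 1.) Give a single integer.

Answer: 2

Derivation:
Step 0: 110
Step 1: G0=G2=0 G1=G0=1 G2=G0=1 -> 011
Step 2: G0=G2=1 G1=G0=0 G2=G0=0 -> 100
Step 3: G0=G2=0 G1=G0=1 G2=G0=1 -> 011
State from step 3 equals state from step 1 -> cycle length 2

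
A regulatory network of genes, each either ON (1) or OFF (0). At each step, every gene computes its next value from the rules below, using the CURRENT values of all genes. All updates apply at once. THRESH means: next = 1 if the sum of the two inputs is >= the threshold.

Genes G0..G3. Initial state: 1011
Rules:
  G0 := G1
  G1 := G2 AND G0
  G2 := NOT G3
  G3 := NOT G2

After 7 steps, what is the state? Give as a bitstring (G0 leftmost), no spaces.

Step 1: G0=G1=0 G1=G2&G0=1&1=1 G2=NOT G3=NOT 1=0 G3=NOT G2=NOT 1=0 -> 0100
Step 2: G0=G1=1 G1=G2&G0=0&0=0 G2=NOT G3=NOT 0=1 G3=NOT G2=NOT 0=1 -> 1011
Step 3: G0=G1=0 G1=G2&G0=1&1=1 G2=NOT G3=NOT 1=0 G3=NOT G2=NOT 1=0 -> 0100
Step 4: G0=G1=1 G1=G2&G0=0&0=0 G2=NOT G3=NOT 0=1 G3=NOT G2=NOT 0=1 -> 1011
Step 5: G0=G1=0 G1=G2&G0=1&1=1 G2=NOT G3=NOT 1=0 G3=NOT G2=NOT 1=0 -> 0100
Step 6: G0=G1=1 G1=G2&G0=0&0=0 G2=NOT G3=NOT 0=1 G3=NOT G2=NOT 0=1 -> 1011
Step 7: G0=G1=0 G1=G2&G0=1&1=1 G2=NOT G3=NOT 1=0 G3=NOT G2=NOT 1=0 -> 0100

0100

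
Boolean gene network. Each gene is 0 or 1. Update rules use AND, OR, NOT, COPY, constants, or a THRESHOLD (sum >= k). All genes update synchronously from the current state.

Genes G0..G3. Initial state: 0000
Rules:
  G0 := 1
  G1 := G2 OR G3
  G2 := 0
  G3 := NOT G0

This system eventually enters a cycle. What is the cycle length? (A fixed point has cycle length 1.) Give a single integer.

Step 0: 0000
Step 1: G0=1(const) G1=G2|G3=0|0=0 G2=0(const) G3=NOT G0=NOT 0=1 -> 1001
Step 2: G0=1(const) G1=G2|G3=0|1=1 G2=0(const) G3=NOT G0=NOT 1=0 -> 1100
Step 3: G0=1(const) G1=G2|G3=0|0=0 G2=0(const) G3=NOT G0=NOT 1=0 -> 1000
Step 4: G0=1(const) G1=G2|G3=0|0=0 G2=0(const) G3=NOT G0=NOT 1=0 -> 1000
State from step 4 equals state from step 3 -> cycle length 1

Answer: 1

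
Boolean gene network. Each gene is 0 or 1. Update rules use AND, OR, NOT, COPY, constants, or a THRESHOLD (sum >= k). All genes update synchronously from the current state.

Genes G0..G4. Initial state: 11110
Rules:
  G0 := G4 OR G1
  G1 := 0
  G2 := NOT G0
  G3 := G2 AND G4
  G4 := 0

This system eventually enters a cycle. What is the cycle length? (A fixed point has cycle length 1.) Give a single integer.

Step 0: 11110
Step 1: G0=G4|G1=0|1=1 G1=0(const) G2=NOT G0=NOT 1=0 G3=G2&G4=1&0=0 G4=0(const) -> 10000
Step 2: G0=G4|G1=0|0=0 G1=0(const) G2=NOT G0=NOT 1=0 G3=G2&G4=0&0=0 G4=0(const) -> 00000
Step 3: G0=G4|G1=0|0=0 G1=0(const) G2=NOT G0=NOT 0=1 G3=G2&G4=0&0=0 G4=0(const) -> 00100
Step 4: G0=G4|G1=0|0=0 G1=0(const) G2=NOT G0=NOT 0=1 G3=G2&G4=1&0=0 G4=0(const) -> 00100
State from step 4 equals state from step 3 -> cycle length 1

Answer: 1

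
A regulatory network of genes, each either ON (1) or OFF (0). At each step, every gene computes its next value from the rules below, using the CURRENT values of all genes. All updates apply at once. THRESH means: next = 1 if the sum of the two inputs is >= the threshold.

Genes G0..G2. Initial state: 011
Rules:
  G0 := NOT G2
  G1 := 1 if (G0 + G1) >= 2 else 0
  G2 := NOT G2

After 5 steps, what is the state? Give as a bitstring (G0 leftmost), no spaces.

Step 1: G0=NOT G2=NOT 1=0 G1=(0+1>=2)=0 G2=NOT G2=NOT 1=0 -> 000
Step 2: G0=NOT G2=NOT 0=1 G1=(0+0>=2)=0 G2=NOT G2=NOT 0=1 -> 101
Step 3: G0=NOT G2=NOT 1=0 G1=(1+0>=2)=0 G2=NOT G2=NOT 1=0 -> 000
Step 4: G0=NOT G2=NOT 0=1 G1=(0+0>=2)=0 G2=NOT G2=NOT 0=1 -> 101
Step 5: G0=NOT G2=NOT 1=0 G1=(1+0>=2)=0 G2=NOT G2=NOT 1=0 -> 000

000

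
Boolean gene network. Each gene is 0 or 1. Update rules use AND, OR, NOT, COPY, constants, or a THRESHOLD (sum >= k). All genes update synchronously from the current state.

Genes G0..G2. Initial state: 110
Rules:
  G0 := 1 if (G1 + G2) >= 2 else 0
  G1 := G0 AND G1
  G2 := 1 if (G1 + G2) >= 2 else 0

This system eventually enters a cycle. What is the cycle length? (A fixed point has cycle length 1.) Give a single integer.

Step 0: 110
Step 1: G0=(1+0>=2)=0 G1=G0&G1=1&1=1 G2=(1+0>=2)=0 -> 010
Step 2: G0=(1+0>=2)=0 G1=G0&G1=0&1=0 G2=(1+0>=2)=0 -> 000
Step 3: G0=(0+0>=2)=0 G1=G0&G1=0&0=0 G2=(0+0>=2)=0 -> 000
State from step 3 equals state from step 2 -> cycle length 1

Answer: 1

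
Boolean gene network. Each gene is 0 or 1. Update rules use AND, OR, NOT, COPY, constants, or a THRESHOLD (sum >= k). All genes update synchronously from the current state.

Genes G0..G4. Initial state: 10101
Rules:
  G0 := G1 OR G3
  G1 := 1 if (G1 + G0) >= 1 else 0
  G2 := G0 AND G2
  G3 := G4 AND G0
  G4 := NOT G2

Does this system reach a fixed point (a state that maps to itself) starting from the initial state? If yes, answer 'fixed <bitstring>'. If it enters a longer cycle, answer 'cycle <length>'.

Step 0: 10101
Step 1: G0=G1|G3=0|0=0 G1=(0+1>=1)=1 G2=G0&G2=1&1=1 G3=G4&G0=1&1=1 G4=NOT G2=NOT 1=0 -> 01110
Step 2: G0=G1|G3=1|1=1 G1=(1+0>=1)=1 G2=G0&G2=0&1=0 G3=G4&G0=0&0=0 G4=NOT G2=NOT 1=0 -> 11000
Step 3: G0=G1|G3=1|0=1 G1=(1+1>=1)=1 G2=G0&G2=1&0=0 G3=G4&G0=0&1=0 G4=NOT G2=NOT 0=1 -> 11001
Step 4: G0=G1|G3=1|0=1 G1=(1+1>=1)=1 G2=G0&G2=1&0=0 G3=G4&G0=1&1=1 G4=NOT G2=NOT 0=1 -> 11011
Step 5: G0=G1|G3=1|1=1 G1=(1+1>=1)=1 G2=G0&G2=1&0=0 G3=G4&G0=1&1=1 G4=NOT G2=NOT 0=1 -> 11011
Fixed point reached at step 4: 11011

Answer: fixed 11011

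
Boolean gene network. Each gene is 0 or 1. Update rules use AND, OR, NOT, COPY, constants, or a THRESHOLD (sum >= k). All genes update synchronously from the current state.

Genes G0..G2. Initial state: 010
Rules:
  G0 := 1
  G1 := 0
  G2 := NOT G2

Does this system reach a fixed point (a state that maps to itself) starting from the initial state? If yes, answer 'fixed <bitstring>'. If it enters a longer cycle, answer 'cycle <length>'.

Step 0: 010
Step 1: G0=1(const) G1=0(const) G2=NOT G2=NOT 0=1 -> 101
Step 2: G0=1(const) G1=0(const) G2=NOT G2=NOT 1=0 -> 100
Step 3: G0=1(const) G1=0(const) G2=NOT G2=NOT 0=1 -> 101
Cycle of length 2 starting at step 1 -> no fixed point

Answer: cycle 2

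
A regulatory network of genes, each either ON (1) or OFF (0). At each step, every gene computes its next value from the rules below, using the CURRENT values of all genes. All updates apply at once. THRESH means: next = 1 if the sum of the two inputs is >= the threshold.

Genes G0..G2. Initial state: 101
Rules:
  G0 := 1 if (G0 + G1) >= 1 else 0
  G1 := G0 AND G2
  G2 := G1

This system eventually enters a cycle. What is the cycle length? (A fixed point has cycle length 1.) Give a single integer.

Answer: 2

Derivation:
Step 0: 101
Step 1: G0=(1+0>=1)=1 G1=G0&G2=1&1=1 G2=G1=0 -> 110
Step 2: G0=(1+1>=1)=1 G1=G0&G2=1&0=0 G2=G1=1 -> 101
State from step 2 equals state from step 0 -> cycle length 2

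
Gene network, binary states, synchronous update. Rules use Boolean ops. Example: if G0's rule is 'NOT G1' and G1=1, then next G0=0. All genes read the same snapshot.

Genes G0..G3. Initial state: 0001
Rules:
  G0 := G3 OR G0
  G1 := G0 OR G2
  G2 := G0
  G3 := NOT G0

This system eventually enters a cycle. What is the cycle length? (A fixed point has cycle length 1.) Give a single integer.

Answer: 1

Derivation:
Step 0: 0001
Step 1: G0=G3|G0=1|0=1 G1=G0|G2=0|0=0 G2=G0=0 G3=NOT G0=NOT 0=1 -> 1001
Step 2: G0=G3|G0=1|1=1 G1=G0|G2=1|0=1 G2=G0=1 G3=NOT G0=NOT 1=0 -> 1110
Step 3: G0=G3|G0=0|1=1 G1=G0|G2=1|1=1 G2=G0=1 G3=NOT G0=NOT 1=0 -> 1110
State from step 3 equals state from step 2 -> cycle length 1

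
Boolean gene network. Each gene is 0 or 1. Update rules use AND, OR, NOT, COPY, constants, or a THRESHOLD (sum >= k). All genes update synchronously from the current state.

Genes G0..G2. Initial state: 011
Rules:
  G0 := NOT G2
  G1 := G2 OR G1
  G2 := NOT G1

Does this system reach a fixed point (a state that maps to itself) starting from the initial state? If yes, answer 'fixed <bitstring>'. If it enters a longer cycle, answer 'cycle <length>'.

Answer: fixed 110

Derivation:
Step 0: 011
Step 1: G0=NOT G2=NOT 1=0 G1=G2|G1=1|1=1 G2=NOT G1=NOT 1=0 -> 010
Step 2: G0=NOT G2=NOT 0=1 G1=G2|G1=0|1=1 G2=NOT G1=NOT 1=0 -> 110
Step 3: G0=NOT G2=NOT 0=1 G1=G2|G1=0|1=1 G2=NOT G1=NOT 1=0 -> 110
Fixed point reached at step 2: 110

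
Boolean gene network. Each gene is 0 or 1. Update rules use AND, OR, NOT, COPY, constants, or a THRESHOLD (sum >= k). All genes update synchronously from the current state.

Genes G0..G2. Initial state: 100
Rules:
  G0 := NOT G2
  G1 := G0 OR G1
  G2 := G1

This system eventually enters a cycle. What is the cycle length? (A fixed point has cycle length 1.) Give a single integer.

Answer: 1

Derivation:
Step 0: 100
Step 1: G0=NOT G2=NOT 0=1 G1=G0|G1=1|0=1 G2=G1=0 -> 110
Step 2: G0=NOT G2=NOT 0=1 G1=G0|G1=1|1=1 G2=G1=1 -> 111
Step 3: G0=NOT G2=NOT 1=0 G1=G0|G1=1|1=1 G2=G1=1 -> 011
Step 4: G0=NOT G2=NOT 1=0 G1=G0|G1=0|1=1 G2=G1=1 -> 011
State from step 4 equals state from step 3 -> cycle length 1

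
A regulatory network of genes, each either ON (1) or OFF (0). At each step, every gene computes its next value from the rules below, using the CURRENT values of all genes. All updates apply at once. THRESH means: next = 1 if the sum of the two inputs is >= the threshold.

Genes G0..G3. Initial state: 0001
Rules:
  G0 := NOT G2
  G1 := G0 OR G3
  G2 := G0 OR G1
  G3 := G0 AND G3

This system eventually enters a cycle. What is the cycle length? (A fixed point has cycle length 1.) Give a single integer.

Answer: 5

Derivation:
Step 0: 0001
Step 1: G0=NOT G2=NOT 0=1 G1=G0|G3=0|1=1 G2=G0|G1=0|0=0 G3=G0&G3=0&1=0 -> 1100
Step 2: G0=NOT G2=NOT 0=1 G1=G0|G3=1|0=1 G2=G0|G1=1|1=1 G3=G0&G3=1&0=0 -> 1110
Step 3: G0=NOT G2=NOT 1=0 G1=G0|G3=1|0=1 G2=G0|G1=1|1=1 G3=G0&G3=1&0=0 -> 0110
Step 4: G0=NOT G2=NOT 1=0 G1=G0|G3=0|0=0 G2=G0|G1=0|1=1 G3=G0&G3=0&0=0 -> 0010
Step 5: G0=NOT G2=NOT 1=0 G1=G0|G3=0|0=0 G2=G0|G1=0|0=0 G3=G0&G3=0&0=0 -> 0000
Step 6: G0=NOT G2=NOT 0=1 G1=G0|G3=0|0=0 G2=G0|G1=0|0=0 G3=G0&G3=0&0=0 -> 1000
Step 7: G0=NOT G2=NOT 0=1 G1=G0|G3=1|0=1 G2=G0|G1=1|0=1 G3=G0&G3=1&0=0 -> 1110
State from step 7 equals state from step 2 -> cycle length 5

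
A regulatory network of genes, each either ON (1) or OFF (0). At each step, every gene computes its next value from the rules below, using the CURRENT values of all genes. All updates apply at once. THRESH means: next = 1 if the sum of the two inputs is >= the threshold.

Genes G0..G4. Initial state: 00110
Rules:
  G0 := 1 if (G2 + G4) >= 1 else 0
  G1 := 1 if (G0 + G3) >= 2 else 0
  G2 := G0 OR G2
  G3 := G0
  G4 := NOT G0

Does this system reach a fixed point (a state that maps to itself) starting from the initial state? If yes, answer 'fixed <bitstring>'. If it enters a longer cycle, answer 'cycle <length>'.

Answer: fixed 11110

Derivation:
Step 0: 00110
Step 1: G0=(1+0>=1)=1 G1=(0+1>=2)=0 G2=G0|G2=0|1=1 G3=G0=0 G4=NOT G0=NOT 0=1 -> 10101
Step 2: G0=(1+1>=1)=1 G1=(1+0>=2)=0 G2=G0|G2=1|1=1 G3=G0=1 G4=NOT G0=NOT 1=0 -> 10110
Step 3: G0=(1+0>=1)=1 G1=(1+1>=2)=1 G2=G0|G2=1|1=1 G3=G0=1 G4=NOT G0=NOT 1=0 -> 11110
Step 4: G0=(1+0>=1)=1 G1=(1+1>=2)=1 G2=G0|G2=1|1=1 G3=G0=1 G4=NOT G0=NOT 1=0 -> 11110
Fixed point reached at step 3: 11110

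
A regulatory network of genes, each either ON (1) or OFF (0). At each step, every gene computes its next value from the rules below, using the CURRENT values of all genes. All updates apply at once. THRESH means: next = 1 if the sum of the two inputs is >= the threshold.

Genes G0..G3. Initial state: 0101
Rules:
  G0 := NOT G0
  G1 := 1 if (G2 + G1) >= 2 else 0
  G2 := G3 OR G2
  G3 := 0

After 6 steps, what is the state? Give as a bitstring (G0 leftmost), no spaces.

Step 1: G0=NOT G0=NOT 0=1 G1=(0+1>=2)=0 G2=G3|G2=1|0=1 G3=0(const) -> 1010
Step 2: G0=NOT G0=NOT 1=0 G1=(1+0>=2)=0 G2=G3|G2=0|1=1 G3=0(const) -> 0010
Step 3: G0=NOT G0=NOT 0=1 G1=(1+0>=2)=0 G2=G3|G2=0|1=1 G3=0(const) -> 1010
Step 4: G0=NOT G0=NOT 1=0 G1=(1+0>=2)=0 G2=G3|G2=0|1=1 G3=0(const) -> 0010
Step 5: G0=NOT G0=NOT 0=1 G1=(1+0>=2)=0 G2=G3|G2=0|1=1 G3=0(const) -> 1010
Step 6: G0=NOT G0=NOT 1=0 G1=(1+0>=2)=0 G2=G3|G2=0|1=1 G3=0(const) -> 0010

0010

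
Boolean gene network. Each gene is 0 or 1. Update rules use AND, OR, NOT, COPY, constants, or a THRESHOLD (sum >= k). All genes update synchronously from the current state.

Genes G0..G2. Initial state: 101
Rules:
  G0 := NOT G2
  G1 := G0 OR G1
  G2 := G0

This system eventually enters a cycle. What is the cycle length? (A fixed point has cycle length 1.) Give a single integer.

Step 0: 101
Step 1: G0=NOT G2=NOT 1=0 G1=G0|G1=1|0=1 G2=G0=1 -> 011
Step 2: G0=NOT G2=NOT 1=0 G1=G0|G1=0|1=1 G2=G0=0 -> 010
Step 3: G0=NOT G2=NOT 0=1 G1=G0|G1=0|1=1 G2=G0=0 -> 110
Step 4: G0=NOT G2=NOT 0=1 G1=G0|G1=1|1=1 G2=G0=1 -> 111
Step 5: G0=NOT G2=NOT 1=0 G1=G0|G1=1|1=1 G2=G0=1 -> 011
State from step 5 equals state from step 1 -> cycle length 4

Answer: 4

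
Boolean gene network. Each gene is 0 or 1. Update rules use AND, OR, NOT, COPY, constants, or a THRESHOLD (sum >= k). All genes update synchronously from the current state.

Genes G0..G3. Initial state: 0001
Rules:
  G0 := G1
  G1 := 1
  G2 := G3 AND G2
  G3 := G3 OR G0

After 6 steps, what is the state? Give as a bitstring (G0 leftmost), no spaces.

Step 1: G0=G1=0 G1=1(const) G2=G3&G2=1&0=0 G3=G3|G0=1|0=1 -> 0101
Step 2: G0=G1=1 G1=1(const) G2=G3&G2=1&0=0 G3=G3|G0=1|0=1 -> 1101
Step 3: G0=G1=1 G1=1(const) G2=G3&G2=1&0=0 G3=G3|G0=1|1=1 -> 1101
Step 4: G0=G1=1 G1=1(const) G2=G3&G2=1&0=0 G3=G3|G0=1|1=1 -> 1101
Step 5: G0=G1=1 G1=1(const) G2=G3&G2=1&0=0 G3=G3|G0=1|1=1 -> 1101
Step 6: G0=G1=1 G1=1(const) G2=G3&G2=1&0=0 G3=G3|G0=1|1=1 -> 1101

1101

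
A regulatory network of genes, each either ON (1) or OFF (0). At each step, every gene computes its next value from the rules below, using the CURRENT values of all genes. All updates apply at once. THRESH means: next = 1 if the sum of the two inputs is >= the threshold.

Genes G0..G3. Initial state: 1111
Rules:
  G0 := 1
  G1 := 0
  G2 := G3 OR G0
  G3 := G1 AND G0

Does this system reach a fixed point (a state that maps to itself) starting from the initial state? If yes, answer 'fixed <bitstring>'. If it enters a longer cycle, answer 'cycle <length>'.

Answer: fixed 1010

Derivation:
Step 0: 1111
Step 1: G0=1(const) G1=0(const) G2=G3|G0=1|1=1 G3=G1&G0=1&1=1 -> 1011
Step 2: G0=1(const) G1=0(const) G2=G3|G0=1|1=1 G3=G1&G0=0&1=0 -> 1010
Step 3: G0=1(const) G1=0(const) G2=G3|G0=0|1=1 G3=G1&G0=0&1=0 -> 1010
Fixed point reached at step 2: 1010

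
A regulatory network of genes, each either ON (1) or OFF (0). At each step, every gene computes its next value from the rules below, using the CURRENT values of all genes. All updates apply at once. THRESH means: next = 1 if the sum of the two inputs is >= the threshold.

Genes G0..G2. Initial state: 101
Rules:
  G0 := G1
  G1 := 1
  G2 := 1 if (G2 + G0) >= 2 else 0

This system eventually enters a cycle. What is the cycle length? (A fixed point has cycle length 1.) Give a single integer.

Answer: 1

Derivation:
Step 0: 101
Step 1: G0=G1=0 G1=1(const) G2=(1+1>=2)=1 -> 011
Step 2: G0=G1=1 G1=1(const) G2=(1+0>=2)=0 -> 110
Step 3: G0=G1=1 G1=1(const) G2=(0+1>=2)=0 -> 110
State from step 3 equals state from step 2 -> cycle length 1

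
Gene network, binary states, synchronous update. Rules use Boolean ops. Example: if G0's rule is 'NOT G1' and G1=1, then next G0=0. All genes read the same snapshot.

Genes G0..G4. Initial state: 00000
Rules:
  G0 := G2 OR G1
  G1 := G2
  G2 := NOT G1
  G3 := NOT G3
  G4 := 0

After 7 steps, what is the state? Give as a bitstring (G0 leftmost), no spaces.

Step 1: G0=G2|G1=0|0=0 G1=G2=0 G2=NOT G1=NOT 0=1 G3=NOT G3=NOT 0=1 G4=0(const) -> 00110
Step 2: G0=G2|G1=1|0=1 G1=G2=1 G2=NOT G1=NOT 0=1 G3=NOT G3=NOT 1=0 G4=0(const) -> 11100
Step 3: G0=G2|G1=1|1=1 G1=G2=1 G2=NOT G1=NOT 1=0 G3=NOT G3=NOT 0=1 G4=0(const) -> 11010
Step 4: G0=G2|G1=0|1=1 G1=G2=0 G2=NOT G1=NOT 1=0 G3=NOT G3=NOT 1=0 G4=0(const) -> 10000
Step 5: G0=G2|G1=0|0=0 G1=G2=0 G2=NOT G1=NOT 0=1 G3=NOT G3=NOT 0=1 G4=0(const) -> 00110
Step 6: G0=G2|G1=1|0=1 G1=G2=1 G2=NOT G1=NOT 0=1 G3=NOT G3=NOT 1=0 G4=0(const) -> 11100
Step 7: G0=G2|G1=1|1=1 G1=G2=1 G2=NOT G1=NOT 1=0 G3=NOT G3=NOT 0=1 G4=0(const) -> 11010

11010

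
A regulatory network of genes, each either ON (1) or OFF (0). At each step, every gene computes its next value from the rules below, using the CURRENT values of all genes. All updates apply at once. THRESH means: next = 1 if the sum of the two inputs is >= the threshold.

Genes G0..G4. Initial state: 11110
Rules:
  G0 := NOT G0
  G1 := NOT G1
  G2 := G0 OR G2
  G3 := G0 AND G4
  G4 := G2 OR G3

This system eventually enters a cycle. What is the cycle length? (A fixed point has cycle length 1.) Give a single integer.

Step 0: 11110
Step 1: G0=NOT G0=NOT 1=0 G1=NOT G1=NOT 1=0 G2=G0|G2=1|1=1 G3=G0&G4=1&0=0 G4=G2|G3=1|1=1 -> 00101
Step 2: G0=NOT G0=NOT 0=1 G1=NOT G1=NOT 0=1 G2=G0|G2=0|1=1 G3=G0&G4=0&1=0 G4=G2|G3=1|0=1 -> 11101
Step 3: G0=NOT G0=NOT 1=0 G1=NOT G1=NOT 1=0 G2=G0|G2=1|1=1 G3=G0&G4=1&1=1 G4=G2|G3=1|0=1 -> 00111
Step 4: G0=NOT G0=NOT 0=1 G1=NOT G1=NOT 0=1 G2=G0|G2=0|1=1 G3=G0&G4=0&1=0 G4=G2|G3=1|1=1 -> 11101
State from step 4 equals state from step 2 -> cycle length 2

Answer: 2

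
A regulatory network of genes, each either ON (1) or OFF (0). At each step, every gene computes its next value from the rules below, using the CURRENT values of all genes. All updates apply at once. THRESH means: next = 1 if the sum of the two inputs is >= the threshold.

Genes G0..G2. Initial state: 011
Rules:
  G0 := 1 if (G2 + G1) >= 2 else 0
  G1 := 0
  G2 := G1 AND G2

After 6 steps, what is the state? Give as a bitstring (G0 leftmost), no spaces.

Step 1: G0=(1+1>=2)=1 G1=0(const) G2=G1&G2=1&1=1 -> 101
Step 2: G0=(1+0>=2)=0 G1=0(const) G2=G1&G2=0&1=0 -> 000
Step 3: G0=(0+0>=2)=0 G1=0(const) G2=G1&G2=0&0=0 -> 000
Step 4: G0=(0+0>=2)=0 G1=0(const) G2=G1&G2=0&0=0 -> 000
Step 5: G0=(0+0>=2)=0 G1=0(const) G2=G1&G2=0&0=0 -> 000
Step 6: G0=(0+0>=2)=0 G1=0(const) G2=G1&G2=0&0=0 -> 000

000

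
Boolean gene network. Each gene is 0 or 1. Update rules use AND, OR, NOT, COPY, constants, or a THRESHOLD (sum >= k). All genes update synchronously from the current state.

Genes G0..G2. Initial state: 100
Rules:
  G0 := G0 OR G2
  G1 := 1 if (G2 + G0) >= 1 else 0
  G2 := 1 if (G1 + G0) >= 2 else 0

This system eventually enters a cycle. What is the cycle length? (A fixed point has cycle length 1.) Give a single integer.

Step 0: 100
Step 1: G0=G0|G2=1|0=1 G1=(0+1>=1)=1 G2=(0+1>=2)=0 -> 110
Step 2: G0=G0|G2=1|0=1 G1=(0+1>=1)=1 G2=(1+1>=2)=1 -> 111
Step 3: G0=G0|G2=1|1=1 G1=(1+1>=1)=1 G2=(1+1>=2)=1 -> 111
State from step 3 equals state from step 2 -> cycle length 1

Answer: 1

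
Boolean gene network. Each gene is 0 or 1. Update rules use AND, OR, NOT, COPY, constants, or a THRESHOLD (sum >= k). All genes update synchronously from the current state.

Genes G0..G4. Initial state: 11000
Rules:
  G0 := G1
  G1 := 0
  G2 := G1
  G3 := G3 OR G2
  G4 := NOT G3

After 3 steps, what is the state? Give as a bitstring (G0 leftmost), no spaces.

Step 1: G0=G1=1 G1=0(const) G2=G1=1 G3=G3|G2=0|0=0 G4=NOT G3=NOT 0=1 -> 10101
Step 2: G0=G1=0 G1=0(const) G2=G1=0 G3=G3|G2=0|1=1 G4=NOT G3=NOT 0=1 -> 00011
Step 3: G0=G1=0 G1=0(const) G2=G1=0 G3=G3|G2=1|0=1 G4=NOT G3=NOT 1=0 -> 00010

00010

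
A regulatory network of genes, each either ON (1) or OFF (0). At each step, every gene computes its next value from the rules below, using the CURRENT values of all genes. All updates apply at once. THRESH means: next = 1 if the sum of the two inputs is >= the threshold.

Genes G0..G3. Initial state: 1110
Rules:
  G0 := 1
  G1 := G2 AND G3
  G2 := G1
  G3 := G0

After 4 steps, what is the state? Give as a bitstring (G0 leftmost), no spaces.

Step 1: G0=1(const) G1=G2&G3=1&0=0 G2=G1=1 G3=G0=1 -> 1011
Step 2: G0=1(const) G1=G2&G3=1&1=1 G2=G1=0 G3=G0=1 -> 1101
Step 3: G0=1(const) G1=G2&G3=0&1=0 G2=G1=1 G3=G0=1 -> 1011
Step 4: G0=1(const) G1=G2&G3=1&1=1 G2=G1=0 G3=G0=1 -> 1101

1101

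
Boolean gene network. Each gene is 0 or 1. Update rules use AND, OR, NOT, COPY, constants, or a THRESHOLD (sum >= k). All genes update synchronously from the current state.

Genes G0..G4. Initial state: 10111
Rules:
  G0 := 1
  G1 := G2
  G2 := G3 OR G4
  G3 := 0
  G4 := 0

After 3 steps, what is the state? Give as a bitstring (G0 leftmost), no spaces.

Step 1: G0=1(const) G1=G2=1 G2=G3|G4=1|1=1 G3=0(const) G4=0(const) -> 11100
Step 2: G0=1(const) G1=G2=1 G2=G3|G4=0|0=0 G3=0(const) G4=0(const) -> 11000
Step 3: G0=1(const) G1=G2=0 G2=G3|G4=0|0=0 G3=0(const) G4=0(const) -> 10000

10000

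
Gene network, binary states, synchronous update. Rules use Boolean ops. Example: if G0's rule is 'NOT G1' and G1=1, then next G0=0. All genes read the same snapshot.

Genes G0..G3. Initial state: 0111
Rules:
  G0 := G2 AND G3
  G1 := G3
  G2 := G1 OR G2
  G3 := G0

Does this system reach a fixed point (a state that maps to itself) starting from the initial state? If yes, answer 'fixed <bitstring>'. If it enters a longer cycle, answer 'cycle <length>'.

Step 0: 0111
Step 1: G0=G2&G3=1&1=1 G1=G3=1 G2=G1|G2=1|1=1 G3=G0=0 -> 1110
Step 2: G0=G2&G3=1&0=0 G1=G3=0 G2=G1|G2=1|1=1 G3=G0=1 -> 0011
Step 3: G0=G2&G3=1&1=1 G1=G3=1 G2=G1|G2=0|1=1 G3=G0=0 -> 1110
Cycle of length 2 starting at step 1 -> no fixed point

Answer: cycle 2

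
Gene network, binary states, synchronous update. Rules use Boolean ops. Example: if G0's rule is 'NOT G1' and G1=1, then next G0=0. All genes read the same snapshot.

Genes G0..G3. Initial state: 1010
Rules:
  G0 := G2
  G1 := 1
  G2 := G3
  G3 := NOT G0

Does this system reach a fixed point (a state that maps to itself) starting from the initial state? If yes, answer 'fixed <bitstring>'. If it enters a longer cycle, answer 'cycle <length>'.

Answer: cycle 6

Derivation:
Step 0: 1010
Step 1: G0=G2=1 G1=1(const) G2=G3=0 G3=NOT G0=NOT 1=0 -> 1100
Step 2: G0=G2=0 G1=1(const) G2=G3=0 G3=NOT G0=NOT 1=0 -> 0100
Step 3: G0=G2=0 G1=1(const) G2=G3=0 G3=NOT G0=NOT 0=1 -> 0101
Step 4: G0=G2=0 G1=1(const) G2=G3=1 G3=NOT G0=NOT 0=1 -> 0111
Step 5: G0=G2=1 G1=1(const) G2=G3=1 G3=NOT G0=NOT 0=1 -> 1111
Step 6: G0=G2=1 G1=1(const) G2=G3=1 G3=NOT G0=NOT 1=0 -> 1110
Step 7: G0=G2=1 G1=1(const) G2=G3=0 G3=NOT G0=NOT 1=0 -> 1100
Cycle of length 6 starting at step 1 -> no fixed point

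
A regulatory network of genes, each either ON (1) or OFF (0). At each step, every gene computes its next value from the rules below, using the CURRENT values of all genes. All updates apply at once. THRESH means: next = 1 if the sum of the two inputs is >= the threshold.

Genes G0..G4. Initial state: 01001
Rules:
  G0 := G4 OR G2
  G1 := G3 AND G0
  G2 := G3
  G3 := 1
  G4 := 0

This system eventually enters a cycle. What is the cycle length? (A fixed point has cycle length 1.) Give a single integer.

Step 0: 01001
Step 1: G0=G4|G2=1|0=1 G1=G3&G0=0&0=0 G2=G3=0 G3=1(const) G4=0(const) -> 10010
Step 2: G0=G4|G2=0|0=0 G1=G3&G0=1&1=1 G2=G3=1 G3=1(const) G4=0(const) -> 01110
Step 3: G0=G4|G2=0|1=1 G1=G3&G0=1&0=0 G2=G3=1 G3=1(const) G4=0(const) -> 10110
Step 4: G0=G4|G2=0|1=1 G1=G3&G0=1&1=1 G2=G3=1 G3=1(const) G4=0(const) -> 11110
Step 5: G0=G4|G2=0|1=1 G1=G3&G0=1&1=1 G2=G3=1 G3=1(const) G4=0(const) -> 11110
State from step 5 equals state from step 4 -> cycle length 1

Answer: 1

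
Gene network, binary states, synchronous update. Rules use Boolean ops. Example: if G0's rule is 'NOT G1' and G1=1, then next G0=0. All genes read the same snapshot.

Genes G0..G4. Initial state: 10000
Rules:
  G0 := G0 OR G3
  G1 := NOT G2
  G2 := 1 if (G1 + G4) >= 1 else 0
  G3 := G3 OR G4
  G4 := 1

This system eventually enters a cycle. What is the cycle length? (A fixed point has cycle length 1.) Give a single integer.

Answer: 1

Derivation:
Step 0: 10000
Step 1: G0=G0|G3=1|0=1 G1=NOT G2=NOT 0=1 G2=(0+0>=1)=0 G3=G3|G4=0|0=0 G4=1(const) -> 11001
Step 2: G0=G0|G3=1|0=1 G1=NOT G2=NOT 0=1 G2=(1+1>=1)=1 G3=G3|G4=0|1=1 G4=1(const) -> 11111
Step 3: G0=G0|G3=1|1=1 G1=NOT G2=NOT 1=0 G2=(1+1>=1)=1 G3=G3|G4=1|1=1 G4=1(const) -> 10111
Step 4: G0=G0|G3=1|1=1 G1=NOT G2=NOT 1=0 G2=(0+1>=1)=1 G3=G3|G4=1|1=1 G4=1(const) -> 10111
State from step 4 equals state from step 3 -> cycle length 1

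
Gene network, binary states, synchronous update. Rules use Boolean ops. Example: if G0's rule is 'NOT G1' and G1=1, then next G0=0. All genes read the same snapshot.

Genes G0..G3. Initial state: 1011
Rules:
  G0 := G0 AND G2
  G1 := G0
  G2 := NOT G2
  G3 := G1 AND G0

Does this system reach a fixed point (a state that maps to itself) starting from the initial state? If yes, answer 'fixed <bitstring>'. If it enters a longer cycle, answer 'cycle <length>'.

Answer: cycle 2

Derivation:
Step 0: 1011
Step 1: G0=G0&G2=1&1=1 G1=G0=1 G2=NOT G2=NOT 1=0 G3=G1&G0=0&1=0 -> 1100
Step 2: G0=G0&G2=1&0=0 G1=G0=1 G2=NOT G2=NOT 0=1 G3=G1&G0=1&1=1 -> 0111
Step 3: G0=G0&G2=0&1=0 G1=G0=0 G2=NOT G2=NOT 1=0 G3=G1&G0=1&0=0 -> 0000
Step 4: G0=G0&G2=0&0=0 G1=G0=0 G2=NOT G2=NOT 0=1 G3=G1&G0=0&0=0 -> 0010
Step 5: G0=G0&G2=0&1=0 G1=G0=0 G2=NOT G2=NOT 1=0 G3=G1&G0=0&0=0 -> 0000
Cycle of length 2 starting at step 3 -> no fixed point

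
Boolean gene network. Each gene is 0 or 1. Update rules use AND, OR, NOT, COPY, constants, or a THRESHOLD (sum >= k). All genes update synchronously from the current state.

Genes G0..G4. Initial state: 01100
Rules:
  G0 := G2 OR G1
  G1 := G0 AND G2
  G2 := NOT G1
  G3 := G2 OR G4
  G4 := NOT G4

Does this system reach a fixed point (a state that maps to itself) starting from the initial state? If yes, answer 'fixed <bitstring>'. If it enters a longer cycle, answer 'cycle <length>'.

Answer: cycle 10

Derivation:
Step 0: 01100
Step 1: G0=G2|G1=1|1=1 G1=G0&G2=0&1=0 G2=NOT G1=NOT 1=0 G3=G2|G4=1|0=1 G4=NOT G4=NOT 0=1 -> 10011
Step 2: G0=G2|G1=0|0=0 G1=G0&G2=1&0=0 G2=NOT G1=NOT 0=1 G3=G2|G4=0|1=1 G4=NOT G4=NOT 1=0 -> 00110
Step 3: G0=G2|G1=1|0=1 G1=G0&G2=0&1=0 G2=NOT G1=NOT 0=1 G3=G2|G4=1|0=1 G4=NOT G4=NOT 0=1 -> 10111
Step 4: G0=G2|G1=1|0=1 G1=G0&G2=1&1=1 G2=NOT G1=NOT 0=1 G3=G2|G4=1|1=1 G4=NOT G4=NOT 1=0 -> 11110
Step 5: G0=G2|G1=1|1=1 G1=G0&G2=1&1=1 G2=NOT G1=NOT 1=0 G3=G2|G4=1|0=1 G4=NOT G4=NOT 0=1 -> 11011
Step 6: G0=G2|G1=0|1=1 G1=G0&G2=1&0=0 G2=NOT G1=NOT 1=0 G3=G2|G4=0|1=1 G4=NOT G4=NOT 1=0 -> 10010
Step 7: G0=G2|G1=0|0=0 G1=G0&G2=1&0=0 G2=NOT G1=NOT 0=1 G3=G2|G4=0|0=0 G4=NOT G4=NOT 0=1 -> 00101
Step 8: G0=G2|G1=1|0=1 G1=G0&G2=0&1=0 G2=NOT G1=NOT 0=1 G3=G2|G4=1|1=1 G4=NOT G4=NOT 1=0 -> 10110
Step 9: G0=G2|G1=1|0=1 G1=G0&G2=1&1=1 G2=NOT G1=NOT 0=1 G3=G2|G4=1|0=1 G4=NOT G4=NOT 0=1 -> 11111
Step 10: G0=G2|G1=1|1=1 G1=G0&G2=1&1=1 G2=NOT G1=NOT 1=0 G3=G2|G4=1|1=1 G4=NOT G4=NOT 1=0 -> 11010
Step 11: G0=G2|G1=0|1=1 G1=G0&G2=1&0=0 G2=NOT G1=NOT 1=0 G3=G2|G4=0|0=0 G4=NOT G4=NOT 0=1 -> 10001
Step 12: G0=G2|G1=0|0=0 G1=G0&G2=1&0=0 G2=NOT G1=NOT 0=1 G3=G2|G4=0|1=1 G4=NOT G4=NOT 1=0 -> 00110
Cycle of length 10 starting at step 2 -> no fixed point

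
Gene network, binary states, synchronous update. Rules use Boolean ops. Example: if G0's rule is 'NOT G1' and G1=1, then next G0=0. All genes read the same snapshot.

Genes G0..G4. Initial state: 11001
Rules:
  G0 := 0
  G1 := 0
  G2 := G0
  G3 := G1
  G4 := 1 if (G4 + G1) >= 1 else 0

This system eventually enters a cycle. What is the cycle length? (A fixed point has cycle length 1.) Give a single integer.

Step 0: 11001
Step 1: G0=0(const) G1=0(const) G2=G0=1 G3=G1=1 G4=(1+1>=1)=1 -> 00111
Step 2: G0=0(const) G1=0(const) G2=G0=0 G3=G1=0 G4=(1+0>=1)=1 -> 00001
Step 3: G0=0(const) G1=0(const) G2=G0=0 G3=G1=0 G4=(1+0>=1)=1 -> 00001
State from step 3 equals state from step 2 -> cycle length 1

Answer: 1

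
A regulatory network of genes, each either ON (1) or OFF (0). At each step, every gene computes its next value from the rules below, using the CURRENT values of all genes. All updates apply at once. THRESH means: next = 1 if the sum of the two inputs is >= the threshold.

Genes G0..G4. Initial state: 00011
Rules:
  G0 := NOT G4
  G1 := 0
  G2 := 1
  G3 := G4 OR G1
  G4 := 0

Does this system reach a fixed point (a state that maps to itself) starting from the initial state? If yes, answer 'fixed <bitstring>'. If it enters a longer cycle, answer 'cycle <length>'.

Step 0: 00011
Step 1: G0=NOT G4=NOT 1=0 G1=0(const) G2=1(const) G3=G4|G1=1|0=1 G4=0(const) -> 00110
Step 2: G0=NOT G4=NOT 0=1 G1=0(const) G2=1(const) G3=G4|G1=0|0=0 G4=0(const) -> 10100
Step 3: G0=NOT G4=NOT 0=1 G1=0(const) G2=1(const) G3=G4|G1=0|0=0 G4=0(const) -> 10100
Fixed point reached at step 2: 10100

Answer: fixed 10100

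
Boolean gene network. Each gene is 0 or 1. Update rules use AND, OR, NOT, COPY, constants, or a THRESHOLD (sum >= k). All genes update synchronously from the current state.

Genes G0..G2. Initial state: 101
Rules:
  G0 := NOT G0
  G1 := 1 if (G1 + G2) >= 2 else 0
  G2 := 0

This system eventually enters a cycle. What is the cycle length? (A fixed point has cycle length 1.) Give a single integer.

Step 0: 101
Step 1: G0=NOT G0=NOT 1=0 G1=(0+1>=2)=0 G2=0(const) -> 000
Step 2: G0=NOT G0=NOT 0=1 G1=(0+0>=2)=0 G2=0(const) -> 100
Step 3: G0=NOT G0=NOT 1=0 G1=(0+0>=2)=0 G2=0(const) -> 000
State from step 3 equals state from step 1 -> cycle length 2

Answer: 2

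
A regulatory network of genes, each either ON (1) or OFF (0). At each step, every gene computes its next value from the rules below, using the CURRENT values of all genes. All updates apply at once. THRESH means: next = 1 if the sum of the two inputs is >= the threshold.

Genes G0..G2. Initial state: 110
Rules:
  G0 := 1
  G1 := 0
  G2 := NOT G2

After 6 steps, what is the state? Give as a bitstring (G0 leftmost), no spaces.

Step 1: G0=1(const) G1=0(const) G2=NOT G2=NOT 0=1 -> 101
Step 2: G0=1(const) G1=0(const) G2=NOT G2=NOT 1=0 -> 100
Step 3: G0=1(const) G1=0(const) G2=NOT G2=NOT 0=1 -> 101
Step 4: G0=1(const) G1=0(const) G2=NOT G2=NOT 1=0 -> 100
Step 5: G0=1(const) G1=0(const) G2=NOT G2=NOT 0=1 -> 101
Step 6: G0=1(const) G1=0(const) G2=NOT G2=NOT 1=0 -> 100

100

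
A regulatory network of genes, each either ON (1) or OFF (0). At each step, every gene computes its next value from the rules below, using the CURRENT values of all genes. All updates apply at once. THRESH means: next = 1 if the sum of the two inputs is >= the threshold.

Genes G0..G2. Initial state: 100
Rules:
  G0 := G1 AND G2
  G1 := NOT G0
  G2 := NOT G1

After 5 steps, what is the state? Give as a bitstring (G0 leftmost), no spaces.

Step 1: G0=G1&G2=0&0=0 G1=NOT G0=NOT 1=0 G2=NOT G1=NOT 0=1 -> 001
Step 2: G0=G1&G2=0&1=0 G1=NOT G0=NOT 0=1 G2=NOT G1=NOT 0=1 -> 011
Step 3: G0=G1&G2=1&1=1 G1=NOT G0=NOT 0=1 G2=NOT G1=NOT 1=0 -> 110
Step 4: G0=G1&G2=1&0=0 G1=NOT G0=NOT 1=0 G2=NOT G1=NOT 1=0 -> 000
Step 5: G0=G1&G2=0&0=0 G1=NOT G0=NOT 0=1 G2=NOT G1=NOT 0=1 -> 011

011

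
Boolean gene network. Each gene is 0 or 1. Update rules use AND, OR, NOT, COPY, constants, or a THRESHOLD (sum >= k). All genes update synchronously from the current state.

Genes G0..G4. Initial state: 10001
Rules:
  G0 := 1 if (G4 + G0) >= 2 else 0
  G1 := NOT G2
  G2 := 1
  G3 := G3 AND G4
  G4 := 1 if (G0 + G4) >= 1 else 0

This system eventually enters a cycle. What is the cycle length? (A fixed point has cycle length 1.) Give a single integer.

Answer: 1

Derivation:
Step 0: 10001
Step 1: G0=(1+1>=2)=1 G1=NOT G2=NOT 0=1 G2=1(const) G3=G3&G4=0&1=0 G4=(1+1>=1)=1 -> 11101
Step 2: G0=(1+1>=2)=1 G1=NOT G2=NOT 1=0 G2=1(const) G3=G3&G4=0&1=0 G4=(1+1>=1)=1 -> 10101
Step 3: G0=(1+1>=2)=1 G1=NOT G2=NOT 1=0 G2=1(const) G3=G3&G4=0&1=0 G4=(1+1>=1)=1 -> 10101
State from step 3 equals state from step 2 -> cycle length 1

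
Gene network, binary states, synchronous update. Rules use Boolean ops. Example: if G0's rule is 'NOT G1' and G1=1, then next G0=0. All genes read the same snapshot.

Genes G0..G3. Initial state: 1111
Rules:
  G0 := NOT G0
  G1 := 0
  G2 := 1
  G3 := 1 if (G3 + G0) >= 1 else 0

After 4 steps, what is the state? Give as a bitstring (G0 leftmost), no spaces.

Step 1: G0=NOT G0=NOT 1=0 G1=0(const) G2=1(const) G3=(1+1>=1)=1 -> 0011
Step 2: G0=NOT G0=NOT 0=1 G1=0(const) G2=1(const) G3=(1+0>=1)=1 -> 1011
Step 3: G0=NOT G0=NOT 1=0 G1=0(const) G2=1(const) G3=(1+1>=1)=1 -> 0011
Step 4: G0=NOT G0=NOT 0=1 G1=0(const) G2=1(const) G3=(1+0>=1)=1 -> 1011

1011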